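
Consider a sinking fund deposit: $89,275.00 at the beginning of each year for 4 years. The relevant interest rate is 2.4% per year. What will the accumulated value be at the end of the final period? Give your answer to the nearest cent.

$379,046.42

This is an annuity due: 4 deposits of $89,275.00 at the beginning of each year.
Periodic rate r = 0.024 per year.
FV = PMT × [((1+r)^n − 1)/r] × (1+r) = 89,275 × [(1+r)^4 − 1] / r × (1+r) = $379,046.42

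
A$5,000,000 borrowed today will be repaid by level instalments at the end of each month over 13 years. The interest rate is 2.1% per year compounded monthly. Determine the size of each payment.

Level ordinary annuity; solve PV = PMT × [(1 − (1+r)^−n)/r] for PMT.
Periodic rate r = 0.021/12 per month; n is counted in months.
With n = 156: PMT = 5,000,000 / ([(1 − (1+r)^−n)/r]) = A$36,652.96

A$36,652.96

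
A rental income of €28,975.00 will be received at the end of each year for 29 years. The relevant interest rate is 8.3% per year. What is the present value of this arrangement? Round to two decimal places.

€314,524.74

This is an ordinary annuity: 29 payments of €28,975.00 at the end of each year.
Periodic rate r = 0.083 per year.
PV = PMT × [(1 − (1+r)^−n)/r] = 28,975 × [1 − (1+r)^−29] / r = €314,524.74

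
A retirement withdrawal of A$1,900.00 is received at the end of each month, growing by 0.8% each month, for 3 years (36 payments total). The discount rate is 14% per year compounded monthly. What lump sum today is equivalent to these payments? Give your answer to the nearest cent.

A$63,493.85

Periodic rate r = 0.14/12 per month; n is counted in months.
Growing ordinary annuity: PV = PMT₁ × [1 − ((1+g)/(1+r))^n] / (r − g) = 1,900 × [1 − ((1+0.008)/(1+r))^36] / (r − 0.008) = A$63,493.85.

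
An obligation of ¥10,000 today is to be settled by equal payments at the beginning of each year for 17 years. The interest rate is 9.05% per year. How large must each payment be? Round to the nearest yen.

Level annuity due; solve PV = PMT × [(1 − (1+r)^−n)/r] × (1+r) for PMT.
Periodic rate r = 0.0905 per year.
With n = 17: PMT = 10,000 / ([(1 − (1+r)^−n)/r] × (1+r)) = ¥1,077

¥1,077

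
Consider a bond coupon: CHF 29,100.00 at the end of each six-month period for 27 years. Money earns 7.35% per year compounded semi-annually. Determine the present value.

CHF 679,055.39

This is an ordinary annuity: 54 payments of CHF 29,100.00 at the end of each six-month period.
Periodic rate r = 0.0735/2 per half-year; n is counted in half-years.
PV = PMT × [(1 − (1+r)^−n)/r] = 29,100 × [1 − (1+r)^−54] / r = CHF 679,055.39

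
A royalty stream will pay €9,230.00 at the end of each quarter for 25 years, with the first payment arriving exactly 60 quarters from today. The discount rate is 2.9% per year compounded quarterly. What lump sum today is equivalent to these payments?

Ordinary annuity of 100 payments, first payment at period 60.
Periodic rate r = 0.029/4 per quarter; n is counted in quarters.
The ordinary-annuity PV formula values the stream one period before the first payment (period 59); discount that back 59 periods:
PV₀ = 9,230 × [1 − (1+r)^−100] / r × (1+r)^−59 = €427,633.09

€427,633.09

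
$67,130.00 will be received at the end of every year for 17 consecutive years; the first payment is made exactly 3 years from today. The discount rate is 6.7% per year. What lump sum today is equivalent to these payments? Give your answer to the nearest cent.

$587,836.12

Ordinary annuity of 17 payments, first payment at period 3.
Periodic rate r = 0.067 per year.
The ordinary-annuity PV formula values the stream one period before the first payment (period 2); discount that back 2 periods:
PV₀ = 67,130 × [1 − (1+r)^−17] / r × (1+r)^−2 = $587,836.12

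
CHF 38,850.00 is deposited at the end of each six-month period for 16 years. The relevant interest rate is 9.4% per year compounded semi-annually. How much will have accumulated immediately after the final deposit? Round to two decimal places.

This is an ordinary annuity: 32 deposits of CHF 38,850.00 at the end of each six-month period.
Periodic rate r = 0.094/2 per half-year; n is counted in half-years.
FV = PMT × [((1+r)^n − 1)/r] = 38,850 × [(1+r)^32 − 1] / r = CHF 2,767,477.96

CHF 2,767,477.96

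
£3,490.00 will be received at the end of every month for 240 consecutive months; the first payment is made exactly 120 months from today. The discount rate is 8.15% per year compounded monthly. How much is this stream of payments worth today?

Ordinary annuity of 240 payments, first payment at period 120.
Periodic rate r = 0.0815/12 per month; n is counted in months.
The ordinary-annuity PV formula values the stream one period before the first payment (period 119); discount that back 119 periods:
PV₀ = 3,490 × [1 − (1+r)^−240] / r × (1+r)^−119 = £184,392.89

£184,392.89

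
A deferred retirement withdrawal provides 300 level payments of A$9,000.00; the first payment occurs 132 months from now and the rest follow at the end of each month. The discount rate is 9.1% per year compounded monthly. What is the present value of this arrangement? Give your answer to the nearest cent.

Ordinary annuity of 300 payments, first payment at period 132.
Periodic rate r = 0.091/12 per month; n is counted in months.
The ordinary-annuity PV formula values the stream one period before the first payment (period 131); discount that back 131 periods:
PV₀ = 9,000 × [1 − (1+r)^−300] / r × (1+r)^−131 = A$395,399.64

A$395,399.64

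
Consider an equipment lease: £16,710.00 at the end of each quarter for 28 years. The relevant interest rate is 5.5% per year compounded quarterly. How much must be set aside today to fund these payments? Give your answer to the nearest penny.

This is an ordinary annuity: 112 payments of £16,710.00 at the end of each quarter.
Periodic rate r = 0.055/4 per quarter; n is counted in quarters.
PV = PMT × [(1 − (1+r)^−n)/r] = 16,710 × [1 − (1+r)^−112] / r = £951,993.48

£951,993.48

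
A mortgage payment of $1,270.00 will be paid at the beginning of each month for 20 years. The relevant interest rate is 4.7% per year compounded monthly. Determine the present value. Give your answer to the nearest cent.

$198,132.38

This is an annuity due: 240 payments of $1,270.00 at the beginning of each month.
Periodic rate r = 0.047/12 per month; n is counted in months.
PV = PMT × [(1 − (1+r)^−n)/r] × (1+r) = 1,270 × [1 − (1+r)^−240] / r × (1+r) = $198,132.38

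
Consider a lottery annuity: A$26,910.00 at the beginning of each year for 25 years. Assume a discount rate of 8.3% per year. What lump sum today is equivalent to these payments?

A$303,291.11

This is an annuity due: 25 payments of A$26,910.00 at the beginning of each year.
Periodic rate r = 0.083 per year.
PV = PMT × [(1 − (1+r)^−n)/r] × (1+r) = 26,910 × [1 − (1+r)^−25] / r × (1+r) = A$303,291.11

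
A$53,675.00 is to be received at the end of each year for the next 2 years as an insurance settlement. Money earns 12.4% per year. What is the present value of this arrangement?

A$90,238.93

This is an ordinary annuity: 2 payments of A$53,675.00 at the end of each year.
Periodic rate r = 0.124 per year.
PV = PMT × [(1 − (1+r)^−n)/r] = 53,675 × [1 − (1+r)^−2] / r = A$90,238.93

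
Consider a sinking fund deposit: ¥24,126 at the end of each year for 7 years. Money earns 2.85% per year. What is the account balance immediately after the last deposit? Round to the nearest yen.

¥184,027

This is an ordinary annuity: 7 deposits of ¥24,126 at the end of each year.
Periodic rate r = 0.0285 per year.
FV = PMT × [((1+r)^n − 1)/r] = 24,126 × [(1+r)^7 − 1] / r = ¥184,027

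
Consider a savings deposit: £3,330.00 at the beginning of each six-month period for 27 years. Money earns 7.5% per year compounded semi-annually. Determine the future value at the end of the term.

This is an annuity due: 54 deposits of £3,330.00 at the beginning of each six-month period.
Periodic rate r = 0.075/2 per half-year; n is counted in half-years.
FV = PMT × [((1+r)^n − 1)/r] × (1+r) = 3,330 × [(1+r)^54 − 1] / r × (1+r) = £580,472.94

£580,472.94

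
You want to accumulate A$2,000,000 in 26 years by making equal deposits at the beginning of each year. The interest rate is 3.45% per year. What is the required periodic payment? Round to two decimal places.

Level annuity due; solve FV = PMT × [((1+r)^n − 1)/r] × (1+r) for PMT.
Periodic rate r = 0.0345 per year.
With n = 26: PMT = 2,000,000 / ([((1+r)^n − 1)/r] × (1+r)) = A$47,123.00

A$47,123.00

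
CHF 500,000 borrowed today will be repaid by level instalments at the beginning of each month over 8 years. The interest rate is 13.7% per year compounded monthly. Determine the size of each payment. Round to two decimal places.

Level annuity due; solve PV = PMT × [(1 − (1+r)^−n)/r] × (1+r) for PMT.
Periodic rate r = 0.137/12 per month; n is counted in months.
With n = 96: PMT = 500,000 / ([(1 − (1+r)^−n)/r] × (1+r)) = CHF 8,503.52

CHF 8,503.52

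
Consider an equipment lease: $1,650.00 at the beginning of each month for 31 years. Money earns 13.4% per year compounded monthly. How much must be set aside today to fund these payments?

$147,010.58

This is an annuity due: 372 payments of $1,650.00 at the beginning of each month.
Periodic rate r = 0.134/12 per month; n is counted in months.
PV = PMT × [(1 − (1+r)^−n)/r] × (1+r) = 1,650 × [1 − (1+r)^−372] / r × (1+r) = $147,010.58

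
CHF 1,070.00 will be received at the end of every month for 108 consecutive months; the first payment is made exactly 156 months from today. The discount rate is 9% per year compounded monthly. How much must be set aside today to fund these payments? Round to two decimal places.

CHF 24,813.52

Ordinary annuity of 108 payments, first payment at period 156.
Periodic rate r = 0.09/12 per month; n is counted in months.
The ordinary-annuity PV formula values the stream one period before the first payment (period 155); discount that back 155 periods:
PV₀ = 1,070 × [1 − (1+r)^−108] / r × (1+r)^−155 = CHF 24,813.52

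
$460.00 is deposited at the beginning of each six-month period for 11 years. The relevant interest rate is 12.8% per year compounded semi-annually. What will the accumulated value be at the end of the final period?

This is an annuity due: 22 deposits of $460.00 at the beginning of each six-month period.
Periodic rate r = 0.128/2 per half-year; n is counted in half-years.
FV = PMT × [((1+r)^n − 1)/r] × (1+r) = 460 × [(1+r)^22 − 1] / r × (1+r) = $22,291.36

$22,291.36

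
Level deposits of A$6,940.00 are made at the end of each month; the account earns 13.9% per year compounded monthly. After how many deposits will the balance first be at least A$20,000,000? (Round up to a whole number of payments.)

308 payments

Periodic rate r = 0.139/12 per month; n is counted in months.
Ordinary annuity FV: 20,000,000 = 6,940 × [((1+r)^n − 1)/r].
(1+r)^n = 1 + 20,000,000 × r / 6,940, so n = ln(1 + 20,000,000·r/6,940) / ln(1+r) = 307.16.
Round up to a whole number of payments: n = 308.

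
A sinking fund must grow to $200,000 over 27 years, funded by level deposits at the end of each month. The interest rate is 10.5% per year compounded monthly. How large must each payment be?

$110.61

Level ordinary annuity; solve FV = PMT × [((1+r)^n − 1)/r] for PMT.
Periodic rate r = 0.105/12 per month; n is counted in months.
With n = 324: PMT = 200,000 / ([((1+r)^n − 1)/r]) = $110.61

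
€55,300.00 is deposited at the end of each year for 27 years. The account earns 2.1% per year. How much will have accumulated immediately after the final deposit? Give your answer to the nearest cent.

€1,981,976.62

This is an ordinary annuity: 27 deposits of €55,300.00 at the end of each year.
Periodic rate r = 0.021 per year.
FV = PMT × [((1+r)^n − 1)/r] = 55,300 × [(1+r)^27 − 1] / r = €1,981,976.62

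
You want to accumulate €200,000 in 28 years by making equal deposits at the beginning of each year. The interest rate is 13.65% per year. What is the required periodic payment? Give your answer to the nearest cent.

Level annuity due; solve FV = PMT × [((1+r)^n − 1)/r] × (1+r) for PMT.
Periodic rate r = 0.1365 per year.
With n = 28: PMT = 200,000 / ([((1+r)^n − 1)/r] × (1+r)) = €686.90

€686.90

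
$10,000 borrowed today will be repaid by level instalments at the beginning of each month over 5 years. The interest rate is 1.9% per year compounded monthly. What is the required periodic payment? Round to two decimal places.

$174.56

Level annuity due; solve PV = PMT × [(1 − (1+r)^−n)/r] × (1+r) for PMT.
Periodic rate r = 0.019/12 per month; n is counted in months.
With n = 60: PMT = 10,000 / ([(1 − (1+r)^−n)/r] × (1+r)) = $174.56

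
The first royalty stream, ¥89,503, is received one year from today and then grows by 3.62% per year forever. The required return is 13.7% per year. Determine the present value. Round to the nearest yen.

Periodic rate r = 0.137 per year.
Growing perpetuity (Gordon): PV = PMT₁ / (r − g) = 89,503 / (r − 0.0362) = ¥887,927.

¥887,927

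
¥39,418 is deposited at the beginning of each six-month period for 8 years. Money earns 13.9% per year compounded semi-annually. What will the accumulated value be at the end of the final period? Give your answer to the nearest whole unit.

¥1,170,808

This is an annuity due: 16 deposits of ¥39,418 at the beginning of each six-month period.
Periodic rate r = 0.139/2 per half-year; n is counted in half-years.
FV = PMT × [((1+r)^n − 1)/r] × (1+r) = 39,418 × [(1+r)^16 − 1] / r × (1+r) = ¥1,170,808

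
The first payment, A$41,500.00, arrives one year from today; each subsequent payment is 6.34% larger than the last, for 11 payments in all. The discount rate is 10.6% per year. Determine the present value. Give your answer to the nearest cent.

Periodic rate r = 0.106 per year.
Growing ordinary annuity: PV = PMT₁ × [1 − ((1+g)/(1+r))^n] / (r − g) = 41,500 × [1 − ((1+0.0634)/(1+r))^11] / (r − 0.0634) = A$341,773.37.

A$341,773.37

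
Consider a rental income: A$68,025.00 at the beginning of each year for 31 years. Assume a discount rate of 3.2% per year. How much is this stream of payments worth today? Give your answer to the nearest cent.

A$1,367,525.47

This is an annuity due: 31 payments of A$68,025.00 at the beginning of each year.
Periodic rate r = 0.032 per year.
PV = PMT × [(1 − (1+r)^−n)/r] × (1+r) = 68,025 × [1 − (1+r)^−31] / r × (1+r) = A$1,367,525.47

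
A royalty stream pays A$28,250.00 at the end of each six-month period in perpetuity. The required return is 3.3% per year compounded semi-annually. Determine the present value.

Periodic rate r = 0.033/2 per half-year.
Level perpetuity: PV = PMT / r = 28,250 / (0.033/2) = A$1,712,121.21.

A$1,712,121.21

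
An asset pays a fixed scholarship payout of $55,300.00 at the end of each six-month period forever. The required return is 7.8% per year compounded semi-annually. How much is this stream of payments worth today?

Periodic rate r = 0.078/2 per half-year.
Level perpetuity: PV = PMT / r = 55,300 / (0.078/2) = $1,417,948.72.

$1,417,948.72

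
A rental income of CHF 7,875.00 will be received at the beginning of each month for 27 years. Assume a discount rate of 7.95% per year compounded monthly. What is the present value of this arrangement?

This is an annuity due: 324 payments of CHF 7,875.00 at the beginning of each month.
Periodic rate r = 0.0795/12 per month; n is counted in months.
PV = PMT × [(1 − (1+r)^−n)/r] × (1+r) = 7,875 × [1 − (1+r)^−324] / r × (1+r) = CHF 1,055,692.30

CHF 1,055,692.30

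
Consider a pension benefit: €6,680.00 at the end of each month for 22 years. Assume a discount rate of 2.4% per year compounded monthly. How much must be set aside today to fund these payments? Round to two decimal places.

This is an ordinary annuity: 264 payments of €6,680.00 at the end of each month.
Periodic rate r = 0.024/12 per month; n is counted in months.
PV = PMT × [(1 − (1+r)^−n)/r] = 6,680 × [1 − (1+r)^−264] / r = €1,369,084.60

€1,369,084.60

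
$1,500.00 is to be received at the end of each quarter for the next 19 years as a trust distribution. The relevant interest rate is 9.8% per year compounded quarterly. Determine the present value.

$51,496.66

This is an ordinary annuity: 76 payments of $1,500.00 at the end of each quarter.
Periodic rate r = 0.098/4 per quarter; n is counted in quarters.
PV = PMT × [(1 − (1+r)^−n)/r] = 1,500 × [1 − (1+r)^−76] / r = $51,496.66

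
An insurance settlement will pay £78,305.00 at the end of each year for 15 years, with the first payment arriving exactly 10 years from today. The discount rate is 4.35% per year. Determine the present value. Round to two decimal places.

£579,206.38

Ordinary annuity of 15 payments, first payment at period 10.
Periodic rate r = 0.0435 per year.
The ordinary-annuity PV formula values the stream one period before the first payment (period 9); discount that back 9 periods:
PV₀ = 78,305 × [1 − (1+r)^−15] / r × (1+r)^−9 = £579,206.38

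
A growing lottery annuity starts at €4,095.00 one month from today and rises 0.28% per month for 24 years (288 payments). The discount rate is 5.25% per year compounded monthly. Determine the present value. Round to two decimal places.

€945,443.78

Periodic rate r = 0.0525/12 per month; n is counted in months.
Growing ordinary annuity: PV = PMT₁ × [1 − ((1+g)/(1+r))^n] / (r − g) = 4,095 × [1 − ((1+0.0028)/(1+r))^288] / (r − 0.0028) = €945,443.78.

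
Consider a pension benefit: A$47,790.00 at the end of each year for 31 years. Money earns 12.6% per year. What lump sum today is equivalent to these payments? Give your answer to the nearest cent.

A$369,707.68

This is an ordinary annuity: 31 payments of A$47,790.00 at the end of each year.
Periodic rate r = 0.126 per year.
PV = PMT × [(1 − (1+r)^−n)/r] = 47,790 × [1 − (1+r)^−31] / r = A$369,707.68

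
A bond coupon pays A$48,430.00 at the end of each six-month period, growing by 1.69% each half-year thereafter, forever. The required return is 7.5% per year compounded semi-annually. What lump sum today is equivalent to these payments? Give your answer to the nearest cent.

Periodic rate r = 0.075/2 per half-year.
Growing perpetuity (Gordon): PV = PMT₁ / (r − g) = 48,430 / (r − 0.0169) = A$2,350,970.87.

A$2,350,970.87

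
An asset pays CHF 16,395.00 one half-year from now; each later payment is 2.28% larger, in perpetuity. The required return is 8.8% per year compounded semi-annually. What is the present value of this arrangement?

CHF 773,349.06

Periodic rate r = 0.088/2 per half-year.
Growing perpetuity (Gordon): PV = PMT₁ / (r − g) = 16,395 / (r − 0.0228) = CHF 773,349.06.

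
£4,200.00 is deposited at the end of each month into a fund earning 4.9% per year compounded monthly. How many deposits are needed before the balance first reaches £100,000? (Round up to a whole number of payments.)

Periodic rate r = 0.049/12 per month; n is counted in months.
Ordinary annuity FV: 100,000 = 4,200 × [((1+r)^n − 1)/r].
(1+r)^n = 1 + 100,000 × r / 4,200, so n = ln(1 + 100,000·r/4,200) / ln(1+r) = 22.77.
Round up to a whole number of payments: n = 23.

23 payments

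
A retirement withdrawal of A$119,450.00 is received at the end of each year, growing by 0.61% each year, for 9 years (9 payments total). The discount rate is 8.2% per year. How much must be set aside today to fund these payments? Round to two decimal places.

A$755,939.36

Periodic rate r = 0.082 per year.
Growing ordinary annuity: PV = PMT₁ × [1 − ((1+g)/(1+r))^n] / (r − g) = 119,450 × [1 − ((1+0.0061)/(1+r))^9] / (r − 0.0061) = A$755,939.36.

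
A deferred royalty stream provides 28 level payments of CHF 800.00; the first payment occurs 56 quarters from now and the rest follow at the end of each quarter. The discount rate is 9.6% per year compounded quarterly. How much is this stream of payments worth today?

Ordinary annuity of 28 payments, first payment at period 56.
Periodic rate r = 0.096/4 per quarter; n is counted in quarters.
The ordinary-annuity PV formula values the stream one period before the first payment (period 55); discount that back 55 periods:
PV₀ = 800 × [1 − (1+r)^−28] / r × (1+r)^−55 = CHF 4,388.76

CHF 4,388.76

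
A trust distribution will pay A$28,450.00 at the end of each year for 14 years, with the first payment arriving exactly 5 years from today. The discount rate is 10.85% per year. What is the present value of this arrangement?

Ordinary annuity of 14 payments, first payment at period 5.
Periodic rate r = 0.1085 per year.
The ordinary-annuity PV formula values the stream one period before the first payment (period 4); discount that back 4 periods:
PV₀ = 28,450 × [1 − (1+r)^−14] / r × (1+r)^−4 = A$132,604.82

A$132,604.82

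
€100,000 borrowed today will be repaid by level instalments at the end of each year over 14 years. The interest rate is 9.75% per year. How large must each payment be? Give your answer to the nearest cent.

Level ordinary annuity; solve PV = PMT × [(1 − (1+r)^−n)/r] for PMT.
Periodic rate r = 0.0975 per year.
With n = 14: PMT = 100,000 / ([(1 − (1+r)^−n)/r]) = €13,390.18

€13,390.18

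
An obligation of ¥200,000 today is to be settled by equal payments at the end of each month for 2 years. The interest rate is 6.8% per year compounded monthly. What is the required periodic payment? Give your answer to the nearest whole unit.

¥8,936

Level ordinary annuity; solve PV = PMT × [(1 − (1+r)^−n)/r] for PMT.
Periodic rate r = 0.068/12 per month; n is counted in months.
With n = 24: PMT = 200,000 / ([(1 − (1+r)^−n)/r]) = ¥8,936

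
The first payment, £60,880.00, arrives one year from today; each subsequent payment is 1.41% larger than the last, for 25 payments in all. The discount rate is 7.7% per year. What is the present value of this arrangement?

Periodic rate r = 0.077 per year.
Growing ordinary annuity: PV = PMT₁ × [1 − ((1+g)/(1+r))^n] / (r − g) = 60,880 × [1 − ((1+0.0141)/(1+r))^25] / (r − 0.0141) = £752,879.33.

£752,879.33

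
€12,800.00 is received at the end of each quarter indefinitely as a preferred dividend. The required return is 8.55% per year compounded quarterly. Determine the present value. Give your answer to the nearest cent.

Periodic rate r = 0.0855/4 per quarter.
Level perpetuity: PV = PMT / r = 12,800 / (0.0855/4) = €598,830.41.

€598,830.41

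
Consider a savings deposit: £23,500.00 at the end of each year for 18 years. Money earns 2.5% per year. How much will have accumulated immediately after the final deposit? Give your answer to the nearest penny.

£526,079.19

This is an ordinary annuity: 18 deposits of £23,500.00 at the end of each year.
Periodic rate r = 0.025 per year.
FV = PMT × [((1+r)^n − 1)/r] = 23,500 × [(1+r)^18 − 1] / r = £526,079.19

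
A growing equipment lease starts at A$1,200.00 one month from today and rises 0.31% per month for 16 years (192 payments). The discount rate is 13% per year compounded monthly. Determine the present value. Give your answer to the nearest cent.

A$119,655.74

Periodic rate r = 0.13/12 per month; n is counted in months.
Growing ordinary annuity: PV = PMT₁ × [1 − ((1+g)/(1+r))^n] / (r − g) = 1,200 × [1 − ((1+0.0031)/(1+r))^192] / (r − 0.0031) = A$119,655.74.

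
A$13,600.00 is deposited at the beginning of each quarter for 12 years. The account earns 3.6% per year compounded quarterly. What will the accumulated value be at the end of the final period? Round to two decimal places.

A$819,320.93

This is an annuity due: 48 deposits of A$13,600.00 at the beginning of each quarter.
Periodic rate r = 0.036/4 per quarter; n is counted in quarters.
FV = PMT × [((1+r)^n − 1)/r] × (1+r) = 13,600 × [(1+r)^48 − 1] / r × (1+r) = A$819,320.93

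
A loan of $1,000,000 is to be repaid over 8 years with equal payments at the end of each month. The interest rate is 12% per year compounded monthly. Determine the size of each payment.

$16,252.84

Level ordinary annuity; solve PV = PMT × [(1 − (1+r)^−n)/r] for PMT.
Periodic rate r = 0.12/12 per month; n is counted in months.
With n = 96: PMT = 1,000,000 / ([(1 − (1+r)^−n)/r]) = $16,252.84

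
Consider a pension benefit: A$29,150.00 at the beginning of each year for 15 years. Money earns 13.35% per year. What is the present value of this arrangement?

This is an annuity due: 15 payments of A$29,150.00 at the beginning of each year.
Periodic rate r = 0.1335 per year.
PV = PMT × [(1 − (1+r)^−n)/r] × (1+r) = 29,150 × [1 − (1+r)^−15] / r × (1+r) = A$209,722.58

A$209,722.58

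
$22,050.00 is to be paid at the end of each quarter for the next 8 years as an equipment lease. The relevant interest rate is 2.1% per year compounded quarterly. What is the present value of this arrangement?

$647,953.25

This is an ordinary annuity: 32 payments of $22,050.00 at the end of each quarter.
Periodic rate r = 0.021/4 per quarter; n is counted in quarters.
PV = PMT × [(1 − (1+r)^−n)/r] = 22,050 × [1 − (1+r)^−32] / r = $647,953.25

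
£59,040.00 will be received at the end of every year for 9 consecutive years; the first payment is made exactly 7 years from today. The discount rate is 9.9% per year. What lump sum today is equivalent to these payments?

£193,748.02

Ordinary annuity of 9 payments, first payment at period 7.
Periodic rate r = 0.099 per year.
The ordinary-annuity PV formula values the stream one period before the first payment (period 6); discount that back 6 periods:
PV₀ = 59,040 × [1 − (1+r)^−9] / r × (1+r)^−6 = £193,748.02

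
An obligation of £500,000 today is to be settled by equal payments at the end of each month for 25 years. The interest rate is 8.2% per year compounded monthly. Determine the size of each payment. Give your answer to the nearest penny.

Level ordinary annuity; solve PV = PMT × [(1 − (1+r)^−n)/r] for PMT.
Periodic rate r = 0.082/12 per month; n is counted in months.
With n = 300: PMT = 500,000 / ([(1 − (1+r)^−n)/r]) = £3,925.56

£3,925.56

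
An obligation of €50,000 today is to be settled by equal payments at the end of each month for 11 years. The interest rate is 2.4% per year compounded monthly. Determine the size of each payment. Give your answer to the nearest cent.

Level ordinary annuity; solve PV = PMT × [(1 − (1+r)^−n)/r] for PMT.
Periodic rate r = 0.024/12 per month; n is counted in months.
With n = 132: PMT = 50,000 / ([(1 − (1+r)^−n)/r]) = €431.36

€431.36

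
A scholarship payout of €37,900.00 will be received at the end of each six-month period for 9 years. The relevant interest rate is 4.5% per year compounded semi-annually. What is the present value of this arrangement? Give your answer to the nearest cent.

€555,904.35

This is an ordinary annuity: 18 payments of €37,900.00 at the end of each six-month period.
Periodic rate r = 0.045/2 per half-year; n is counted in half-years.
PV = PMT × [(1 − (1+r)^−n)/r] = 37,900 × [1 − (1+r)^−18] / r = €555,904.35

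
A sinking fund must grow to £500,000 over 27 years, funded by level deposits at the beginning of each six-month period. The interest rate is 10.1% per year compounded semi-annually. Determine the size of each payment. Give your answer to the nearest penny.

Level annuity due; solve FV = PMT × [((1+r)^n − 1)/r] × (1+r) for PMT.
Periodic rate r = 0.101/2 per half-year; n is counted in half-years.
With n = 54: PMT = 500,000 / ([((1+r)^n − 1)/r] × (1+r)) = £1,807.00

£1,807.00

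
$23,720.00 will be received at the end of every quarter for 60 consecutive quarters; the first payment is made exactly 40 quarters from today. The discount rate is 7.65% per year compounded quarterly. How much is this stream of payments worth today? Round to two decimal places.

$402,331.71

Ordinary annuity of 60 payments, first payment at period 40.
Periodic rate r = 0.0765/4 per quarter; n is counted in quarters.
The ordinary-annuity PV formula values the stream one period before the first payment (period 39); discount that back 39 periods:
PV₀ = 23,720 × [1 − (1+r)^−60] / r × (1+r)^−39 = $402,331.71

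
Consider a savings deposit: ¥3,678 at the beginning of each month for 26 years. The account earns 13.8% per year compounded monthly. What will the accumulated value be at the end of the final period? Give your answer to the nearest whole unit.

This is an annuity due: 312 deposits of ¥3,678 at the beginning of each month.
Periodic rate r = 0.138/12 per month; n is counted in months.
FV = PMT × [((1+r)^n − 1)/r] × (1+r) = 3,678 × [(1+r)^312 − 1] / r × (1+r) = ¥11,137,866

¥11,137,866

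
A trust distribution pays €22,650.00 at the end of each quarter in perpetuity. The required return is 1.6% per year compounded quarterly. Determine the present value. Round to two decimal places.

€5,662,500.00

Periodic rate r = 0.016/4 per quarter.
Level perpetuity: PV = PMT / r = 22,650 / (0.016/4) = €5,662,500.00.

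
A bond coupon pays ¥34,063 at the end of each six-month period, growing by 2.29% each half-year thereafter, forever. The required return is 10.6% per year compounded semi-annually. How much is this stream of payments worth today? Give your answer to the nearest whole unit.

¥1,131,661

Periodic rate r = 0.106/2 per half-year.
Growing perpetuity (Gordon): PV = PMT₁ / (r − g) = 34,063 / (r − 0.0229) = ¥1,131,661.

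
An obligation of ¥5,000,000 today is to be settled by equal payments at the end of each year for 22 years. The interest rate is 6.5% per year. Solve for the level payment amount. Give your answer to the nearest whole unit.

¥433,456

Level ordinary annuity; solve PV = PMT × [(1 − (1+r)^−n)/r] for PMT.
Periodic rate r = 0.065 per year.
With n = 22: PMT = 5,000,000 / ([(1 − (1+r)^−n)/r]) = ¥433,456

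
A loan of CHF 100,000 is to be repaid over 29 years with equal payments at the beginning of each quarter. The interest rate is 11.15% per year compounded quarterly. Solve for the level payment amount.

Level annuity due; solve PV = PMT × [(1 − (1+r)^−n)/r] × (1+r) for PMT.
Periodic rate r = 0.1115/4 per quarter; n is counted in quarters.
With n = 116: PMT = 100,000 / ([(1 − (1+r)^−n)/r] × (1+r)) = CHF 2,828.44

CHF 2,828.44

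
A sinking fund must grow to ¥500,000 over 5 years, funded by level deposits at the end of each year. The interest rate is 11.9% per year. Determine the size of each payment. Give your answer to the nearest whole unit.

Level ordinary annuity; solve FV = PMT × [((1+r)^n − 1)/r] for PMT.
Periodic rate r = 0.119 per year.
With n = 5: PMT = 500,000 / ([((1+r)^n − 1)/r]) = ¥78,861

¥78,861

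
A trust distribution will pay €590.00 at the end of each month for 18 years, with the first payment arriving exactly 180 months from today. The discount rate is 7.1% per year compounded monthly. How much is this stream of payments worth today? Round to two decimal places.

Ordinary annuity of 216 payments, first payment at period 180.
Periodic rate r = 0.071/12 per month; n is counted in months.
The ordinary-annuity PV formula values the stream one period before the first payment (period 179); discount that back 179 periods:
PV₀ = 590 × [1 − (1+r)^−216] / r × (1+r)^−179 = €24,987.50

€24,987.50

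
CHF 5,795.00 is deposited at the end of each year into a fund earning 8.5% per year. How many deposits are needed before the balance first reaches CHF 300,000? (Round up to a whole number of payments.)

21 payments

Periodic rate r = 0.085 per year.
Ordinary annuity FV: 300,000 = 5,795 × [((1+r)^n − 1)/r].
(1+r)^n = 1 + 300,000 × r / 5,795, so n = ln(1 + 300,000·r/5,795) / ln(1+r) = 20.67.
Round up to a whole number of payments: n = 21.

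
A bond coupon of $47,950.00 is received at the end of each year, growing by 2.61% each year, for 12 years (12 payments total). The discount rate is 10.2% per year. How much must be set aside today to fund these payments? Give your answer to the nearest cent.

Periodic rate r = 0.102 per year.
Growing ordinary annuity: PV = PMT₁ × [1 − ((1+g)/(1+r))^n] / (r − g) = 47,950 × [1 − ((1+0.0261)/(1+r))^12] / (r − 0.0261) = $363,437.92.

$363,437.92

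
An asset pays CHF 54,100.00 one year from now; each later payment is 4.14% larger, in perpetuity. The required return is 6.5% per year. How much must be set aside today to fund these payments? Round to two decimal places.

Periodic rate r = 0.065 per year.
Growing perpetuity (Gordon): PV = PMT₁ / (r − g) = 54,100 / (r − 0.0414) = CHF 2,292,372.88.

CHF 2,292,372.88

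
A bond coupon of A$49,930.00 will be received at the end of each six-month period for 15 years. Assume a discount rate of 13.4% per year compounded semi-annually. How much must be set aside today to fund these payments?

This is an ordinary annuity: 30 payments of A$49,930.00 at the end of each six-month period.
Periodic rate r = 0.134/2 per half-year; n is counted in half-years.
PV = PMT × [(1 − (1+r)^−n)/r] = 49,930 × [1 − (1+r)^−30] / r = A$638,722.76

A$638,722.76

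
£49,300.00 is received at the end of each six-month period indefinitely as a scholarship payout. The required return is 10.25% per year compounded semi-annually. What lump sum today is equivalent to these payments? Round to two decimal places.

£961,951.22

Periodic rate r = 0.1025/2 per half-year.
Level perpetuity: PV = PMT / r = 49,300 / (0.1025/2) = £961,951.22.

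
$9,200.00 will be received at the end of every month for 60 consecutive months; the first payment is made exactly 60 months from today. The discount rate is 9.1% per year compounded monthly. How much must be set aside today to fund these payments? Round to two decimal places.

$283,140.80

Ordinary annuity of 60 payments, first payment at period 60.
Periodic rate r = 0.091/12 per month; n is counted in months.
The ordinary-annuity PV formula values the stream one period before the first payment (period 59); discount that back 59 periods:
PV₀ = 9,200 × [1 − (1+r)^−60] / r × (1+r)^−59 = $283,140.80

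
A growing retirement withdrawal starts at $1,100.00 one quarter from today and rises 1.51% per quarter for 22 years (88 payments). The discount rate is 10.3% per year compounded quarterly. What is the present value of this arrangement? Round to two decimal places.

$62,060.91

Periodic rate r = 0.103/4 per quarter; n is counted in quarters.
Growing ordinary annuity: PV = PMT₁ × [1 − ((1+g)/(1+r))^n] / (r − g) = 1,100 × [1 − ((1+0.0151)/(1+r))^88] / (r − 0.0151) = $62,060.91.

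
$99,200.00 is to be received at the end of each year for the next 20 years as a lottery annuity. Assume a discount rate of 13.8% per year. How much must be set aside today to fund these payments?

$664,667.02

This is an ordinary annuity: 20 payments of $99,200.00 at the end of each year.
Periodic rate r = 0.138 per year.
PV = PMT × [(1 − (1+r)^−n)/r] = 99,200 × [1 − (1+r)^−20] / r = $664,667.02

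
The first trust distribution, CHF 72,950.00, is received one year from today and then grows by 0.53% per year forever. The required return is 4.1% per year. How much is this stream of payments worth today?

CHF 2,043,417.37

Periodic rate r = 0.041 per year.
Growing perpetuity (Gordon): PV = PMT₁ / (r − g) = 72,950 / (r − 0.0053) = CHF 2,043,417.37.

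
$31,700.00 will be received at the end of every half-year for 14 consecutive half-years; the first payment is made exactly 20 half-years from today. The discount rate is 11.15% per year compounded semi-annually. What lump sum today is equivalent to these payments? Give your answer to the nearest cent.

$107,933.00

Ordinary annuity of 14 payments, first payment at period 20.
Periodic rate r = 0.1115/2 per half-year; n is counted in half-years.
The ordinary-annuity PV formula values the stream one period before the first payment (period 19); discount that back 19 periods:
PV₀ = 31,700 × [1 − (1+r)^−14] / r × (1+r)^−19 = $107,933.00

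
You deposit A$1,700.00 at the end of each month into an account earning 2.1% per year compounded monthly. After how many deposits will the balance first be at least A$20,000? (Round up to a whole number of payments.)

12 payments

Periodic rate r = 0.021/12 per month; n is counted in months.
Ordinary annuity FV: 20,000 = 1,700 × [((1+r)^n − 1)/r].
(1+r)^n = 1 + 20,000 × r / 1,700, so n = ln(1 + 20,000·r/1,700) / ln(1+r) = 11.66.
Round up to a whole number of payments: n = 12.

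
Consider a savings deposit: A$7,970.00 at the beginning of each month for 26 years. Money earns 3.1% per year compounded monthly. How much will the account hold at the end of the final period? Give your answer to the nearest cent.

A$3,824,992.79

This is an annuity due: 312 deposits of A$7,970.00 at the beginning of each month.
Periodic rate r = 0.031/12 per month; n is counted in months.
FV = PMT × [((1+r)^n − 1)/r] × (1+r) = 7,970 × [(1+r)^312 − 1] / r × (1+r) = A$3,824,992.79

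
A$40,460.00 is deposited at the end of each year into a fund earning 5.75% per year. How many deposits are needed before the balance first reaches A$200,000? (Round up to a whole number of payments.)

5 payments

Periodic rate r = 0.0575 per year.
Ordinary annuity FV: 200,000 = 40,460 × [((1+r)^n − 1)/r].
(1+r)^n = 1 + 200,000 × r / 40,460, so n = ln(1 + 200,000·r/40,460) / ln(1+r) = 4.47.
Round up to a whole number of payments: n = 5.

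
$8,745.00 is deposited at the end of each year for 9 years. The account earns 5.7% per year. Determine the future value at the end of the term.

This is an ordinary annuity: 9 deposits of $8,745.00 at the end of each year.
Periodic rate r = 0.057 per year.
FV = PMT × [((1+r)^n − 1)/r] = 8,745 × [(1+r)^9 − 1] / r = $99,252.53

$99,252.53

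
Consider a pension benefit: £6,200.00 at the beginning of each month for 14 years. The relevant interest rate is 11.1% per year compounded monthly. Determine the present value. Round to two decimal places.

This is an annuity due: 168 payments of £6,200.00 at the beginning of each month.
Periodic rate r = 0.111/12 per month; n is counted in months.
PV = PMT × [(1 − (1+r)^−n)/r] × (1+r) = 6,200 × [1 − (1+r)^−168] / r × (1+r) = £532,438.81

£532,438.81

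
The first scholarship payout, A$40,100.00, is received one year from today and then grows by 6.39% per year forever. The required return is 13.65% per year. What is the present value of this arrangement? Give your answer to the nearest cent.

A$552,341.60

Periodic rate r = 0.1365 per year.
Growing perpetuity (Gordon): PV = PMT₁ / (r − g) = 40,100 / (r − 0.0639) = A$552,341.60.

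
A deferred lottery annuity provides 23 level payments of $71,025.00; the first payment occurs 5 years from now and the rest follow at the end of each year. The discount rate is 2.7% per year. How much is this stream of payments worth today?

Ordinary annuity of 23 payments, first payment at period 5.
Periodic rate r = 0.027 per year.
The ordinary-annuity PV formula values the stream one period before the first payment (period 4); discount that back 4 periods:
PV₀ = 71,025 × [1 − (1+r)^−23] / r × (1+r)^−4 = $1,083,359.37

$1,083,359.37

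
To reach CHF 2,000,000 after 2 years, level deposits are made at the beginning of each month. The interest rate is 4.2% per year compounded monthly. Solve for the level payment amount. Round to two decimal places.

CHF 79,748.87

Level annuity due; solve FV = PMT × [((1+r)^n − 1)/r] × (1+r) for PMT.
Periodic rate r = 0.042/12 per month; n is counted in months.
With n = 24: PMT = 2,000,000 / ([((1+r)^n − 1)/r] × (1+r)) = CHF 79,748.87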